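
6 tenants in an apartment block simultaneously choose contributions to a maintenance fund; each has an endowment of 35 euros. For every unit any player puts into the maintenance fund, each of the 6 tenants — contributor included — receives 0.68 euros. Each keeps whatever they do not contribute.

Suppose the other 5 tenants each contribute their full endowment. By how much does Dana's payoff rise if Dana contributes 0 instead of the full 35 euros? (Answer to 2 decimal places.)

11.20 euros

Switching from a contribution of 35 to 0 lets Dana keep an extra 35 euros, but lowers the maintenance fund by 35, which costs Dana their own share of that drop: 0.68 × 35 = 23.80.
Net gain = 35 − 23.80 = 11.20. The private return per contributed unit (0.68) is below 1, so free-riding is indeed the best response regardless of what the others do.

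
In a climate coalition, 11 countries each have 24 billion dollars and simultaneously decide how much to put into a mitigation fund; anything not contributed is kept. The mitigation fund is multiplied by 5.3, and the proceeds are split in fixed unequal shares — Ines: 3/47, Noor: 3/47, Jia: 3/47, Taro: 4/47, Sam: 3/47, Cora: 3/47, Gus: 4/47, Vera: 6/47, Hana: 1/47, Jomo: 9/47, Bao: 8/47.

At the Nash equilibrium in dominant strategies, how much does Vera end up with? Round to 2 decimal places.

Each unit j contributes comes back to j as 5.3 × (j's share), so j prefers to contribute only if that share exceeds 1/5.3 = 0.1887; otherwise keeping the unit dominates.
Jomo alone (share 9/47) is above the threshold, contributing 24; the remaining 10 contribute 0. Total contributed: 24.
Vera keeps 24 and receives 5.3 × 24 × 6/47 = 16.24 from the mitigation fund, for a payoff of 40.24.

40.24 billion dollars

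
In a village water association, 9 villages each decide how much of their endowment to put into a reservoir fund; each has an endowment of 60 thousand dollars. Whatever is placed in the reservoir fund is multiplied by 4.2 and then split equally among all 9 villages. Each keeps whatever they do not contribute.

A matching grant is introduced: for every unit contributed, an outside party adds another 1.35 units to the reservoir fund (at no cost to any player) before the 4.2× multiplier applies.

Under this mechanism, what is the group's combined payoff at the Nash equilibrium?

5329.80 thousand dollars

With the mechanism, a contributed unit returns 4.2 × 2.35 / 9 = 1.0967 per unit of net cost to the contributor — now above 1 — so contributing fully is weakly dominant for every player.
So the Nash equilibrium is full contribution by all 9; the group earns 4.2 × 2.35 × 540 = 5329.80.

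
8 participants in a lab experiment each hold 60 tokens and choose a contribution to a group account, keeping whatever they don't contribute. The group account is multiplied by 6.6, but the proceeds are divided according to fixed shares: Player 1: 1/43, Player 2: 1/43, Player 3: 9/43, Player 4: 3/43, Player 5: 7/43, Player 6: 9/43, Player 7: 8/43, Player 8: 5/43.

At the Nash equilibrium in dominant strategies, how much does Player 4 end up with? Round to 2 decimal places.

170.51 tokens

Each unit j contributes comes back to j as 6.6 × (j's share), so j prefers to contribute only if that share exceeds 1/6.6 = 0.1515; otherwise keeping the unit dominates.
Player 3, Player 5, Player 6 and Player 7 clear that bar, contributing 60 each; the remaining 4 contribute 0. Total contributed: 240.
Player 4 keeps 60 and receives 6.6 × 240 × 3/43 = 110.51 from the group account, for a payoff of 170.51.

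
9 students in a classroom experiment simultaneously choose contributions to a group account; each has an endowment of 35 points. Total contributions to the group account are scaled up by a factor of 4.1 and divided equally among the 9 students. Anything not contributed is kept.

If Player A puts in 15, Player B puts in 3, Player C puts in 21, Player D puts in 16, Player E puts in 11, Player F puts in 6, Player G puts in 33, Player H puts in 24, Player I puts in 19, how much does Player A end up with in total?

87.42 points

Total contributed: 15 + 3 + 21 + 16 + 11 + 6 + 33 + 24 + 19 = 148.
Each receives 4.1 × 148 / 9 = 67.42 from the group account.
Player A keeps 35 − 15 = 20, so Player A's payoff is 20 + 67.42 = 87.42.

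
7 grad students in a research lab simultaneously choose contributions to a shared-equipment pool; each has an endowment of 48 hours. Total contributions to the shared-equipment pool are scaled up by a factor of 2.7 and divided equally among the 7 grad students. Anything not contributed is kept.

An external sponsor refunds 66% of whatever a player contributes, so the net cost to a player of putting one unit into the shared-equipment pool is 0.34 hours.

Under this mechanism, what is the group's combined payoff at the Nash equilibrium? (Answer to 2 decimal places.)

1128.96 hours

Under the mechanism each unit contributed yields (2.7/7) / 0.34 = 1.1345 back to its contributor per unit of net cost, which exceeds 1, making full contribution the dominant choice for everyone.
At the Nash equilibrium everyone contributes 48. Group total payoff = 7 × (48 × 0.66 + 2.7 × 48) = 1128.96.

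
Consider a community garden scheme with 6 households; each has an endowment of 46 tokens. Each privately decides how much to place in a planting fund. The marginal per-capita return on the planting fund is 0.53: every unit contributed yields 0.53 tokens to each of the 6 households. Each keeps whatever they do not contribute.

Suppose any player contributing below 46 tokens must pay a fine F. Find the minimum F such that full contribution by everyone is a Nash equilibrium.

Given the others contribute fully, the best deviation is to contribute 0 (any partial contribution still incurs the fine and gives up units whose private return 0.53 is below 1).
Deviating from 46 to 0 saves 46 tokens but forfeits the deviator's share of the drop in the planting fund: 0.53 × 46 = 24.38.
So the deviation gain is 46 − 24.38 = 21.62, and the fine must be at least 21.62 tokens to wipe it out.

21.62 tokens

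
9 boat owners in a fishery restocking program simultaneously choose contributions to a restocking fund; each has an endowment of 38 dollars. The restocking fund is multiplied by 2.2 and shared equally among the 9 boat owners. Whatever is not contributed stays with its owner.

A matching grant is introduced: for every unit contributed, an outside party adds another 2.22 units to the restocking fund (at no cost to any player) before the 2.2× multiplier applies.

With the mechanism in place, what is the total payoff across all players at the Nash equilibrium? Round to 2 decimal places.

342.00 dollars

With the mechanism, a contributed unit returns 2.2 × 3.22 / 9 = 0.7871 per unit of net cost — still below 1 — so contributing 0 remains dominant for every player.
At the Nash equilibrium no one contributes; group total payoff = 9 × 38 = 342.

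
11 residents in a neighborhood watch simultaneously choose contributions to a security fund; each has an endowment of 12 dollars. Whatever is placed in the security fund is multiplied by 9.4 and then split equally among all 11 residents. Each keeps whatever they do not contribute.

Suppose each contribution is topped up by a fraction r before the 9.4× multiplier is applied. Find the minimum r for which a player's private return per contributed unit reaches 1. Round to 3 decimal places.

0.170

With matching at rate r, one contributed unit becomes (1 + r) in the security fund and returns 9.4 × (1 + r) / 11 to the contributor.
Setting this equal to 1: 1 + r = 11/9.4 = 1.1702.
So the minimum matching rate is r = 1.1702 − 1 = 0.170.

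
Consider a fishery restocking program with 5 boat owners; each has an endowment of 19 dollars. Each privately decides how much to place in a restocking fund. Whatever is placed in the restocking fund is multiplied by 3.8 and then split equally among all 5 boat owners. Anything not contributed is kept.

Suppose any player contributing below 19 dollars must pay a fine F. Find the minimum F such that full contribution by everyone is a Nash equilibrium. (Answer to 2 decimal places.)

Given the others contribute fully, the best deviation is to contribute 0 (any partial contribution still incurs the fine and gives up units whose private return 0.7600 is below 1).
Deviating from 19 to 0 saves 19 dollars but forfeits the deviator's share of the drop in the restocking fund: 3.8/5 × 19 = 14.44.
So the deviation gain is 19 − 14.44 = 4.56, and the fine must be at least 4.56 dollars to wipe it out.

4.56 dollars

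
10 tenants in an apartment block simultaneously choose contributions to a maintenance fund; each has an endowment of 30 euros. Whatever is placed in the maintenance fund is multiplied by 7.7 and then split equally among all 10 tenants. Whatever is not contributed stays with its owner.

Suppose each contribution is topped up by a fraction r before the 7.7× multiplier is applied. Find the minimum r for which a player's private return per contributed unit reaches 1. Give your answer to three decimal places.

0.299

With matching at rate r, one contributed unit becomes (1 + r) in the maintenance fund and returns 7.7 × (1 + r) / 10 to the contributor.
Setting this equal to 1: 1 + r = 10/7.7 = 1.2987.
So the minimum matching rate is r = 1.2987 − 1 = 0.299.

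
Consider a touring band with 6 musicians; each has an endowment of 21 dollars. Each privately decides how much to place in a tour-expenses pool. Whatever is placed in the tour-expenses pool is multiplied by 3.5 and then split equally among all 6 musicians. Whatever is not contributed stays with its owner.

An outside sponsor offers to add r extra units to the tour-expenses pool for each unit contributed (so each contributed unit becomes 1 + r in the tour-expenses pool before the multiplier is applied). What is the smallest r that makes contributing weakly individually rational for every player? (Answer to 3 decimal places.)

With matching at rate r, one contributed unit becomes (1 + r) in the tour-expenses pool and returns 3.5 × (1 + r) / 6 to the contributor.
Setting this equal to 1: 1 + r = 6/3.5 = 1.7143.
So the minimum matching rate is r = 1.7143 − 1 = 0.714.

0.714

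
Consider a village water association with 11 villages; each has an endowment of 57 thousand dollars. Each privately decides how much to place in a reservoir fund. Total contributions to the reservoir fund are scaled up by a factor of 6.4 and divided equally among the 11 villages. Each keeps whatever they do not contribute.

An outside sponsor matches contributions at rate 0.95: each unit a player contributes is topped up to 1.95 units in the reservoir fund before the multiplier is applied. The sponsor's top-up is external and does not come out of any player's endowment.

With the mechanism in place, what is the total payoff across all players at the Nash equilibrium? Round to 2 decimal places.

With the mechanism, a contributed unit returns 6.4 × 1.95 / 11 = 1.1345 per unit of net cost to the contributor — now above 1 — so contributing fully is weakly dominant for every player.
So the Nash equilibrium is full contribution by all 11; the group earns 6.4 × 1.95 × 627 = 7824.96.

7824.96 thousand dollars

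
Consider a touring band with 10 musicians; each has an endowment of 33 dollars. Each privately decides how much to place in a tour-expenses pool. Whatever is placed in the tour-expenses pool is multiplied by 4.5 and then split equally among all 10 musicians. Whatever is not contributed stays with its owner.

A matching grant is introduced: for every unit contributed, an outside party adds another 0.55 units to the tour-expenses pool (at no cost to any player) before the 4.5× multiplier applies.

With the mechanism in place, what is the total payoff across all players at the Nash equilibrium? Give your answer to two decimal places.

The effective private return is 4.5 × 1.55 / 10 = 0.6975, which is still under 1, so the mechanism doesn't change anyone's dominant strategy: zero contribution.
At the Nash equilibrium no one contributes; group total payoff = 10 × 33 = 330.

330.00 dollars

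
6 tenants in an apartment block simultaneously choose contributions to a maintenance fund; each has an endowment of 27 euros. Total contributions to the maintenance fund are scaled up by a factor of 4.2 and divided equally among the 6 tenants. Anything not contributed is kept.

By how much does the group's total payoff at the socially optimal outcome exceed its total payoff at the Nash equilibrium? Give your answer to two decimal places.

518.40 euros

Each contributed unit returns 4.2/6 = 0.7000 to its contributor — below 1 — so contributing 0 is dominant for every player. At the Nash equilibrium everyone keeps their 27, and the group total is 6 × 27 = 162.
Each contributed unit returns 4.200 to the group as a whole (0.7000 to each of 6 players), which exceeds 1, so the social optimum is full contribution: group total = 4.200 × 162 = 680.40.
Efficiency loss = 680.40 − 162 = 518.40.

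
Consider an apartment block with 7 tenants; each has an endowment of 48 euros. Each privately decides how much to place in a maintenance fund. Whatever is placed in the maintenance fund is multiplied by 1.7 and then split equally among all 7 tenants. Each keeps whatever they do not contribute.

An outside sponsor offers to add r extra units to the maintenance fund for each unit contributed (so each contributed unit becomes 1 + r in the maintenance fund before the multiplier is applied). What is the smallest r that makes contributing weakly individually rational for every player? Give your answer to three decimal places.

With matching at rate r, one contributed unit becomes (1 + r) in the maintenance fund and returns 1.7 × (1 + r) / 7 to the contributor.
Setting this equal to 1: 1 + r = 7/1.7 = 4.1176.
So the minimum matching rate is r = 4.1176 − 1 = 3.118.

3.118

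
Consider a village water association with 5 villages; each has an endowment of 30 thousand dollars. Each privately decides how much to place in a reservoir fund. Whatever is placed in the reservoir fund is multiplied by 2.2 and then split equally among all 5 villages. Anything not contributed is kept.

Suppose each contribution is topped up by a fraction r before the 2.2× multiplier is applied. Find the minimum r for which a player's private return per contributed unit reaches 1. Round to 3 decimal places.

With matching at rate r, one contributed unit becomes (1 + r) in the reservoir fund and returns 2.2 × (1 + r) / 5 to the contributor.
Setting this equal to 1: 1 + r = 5/2.2 = 2.2727.
So the minimum matching rate is r = 2.2727 − 1 = 1.273.

1.273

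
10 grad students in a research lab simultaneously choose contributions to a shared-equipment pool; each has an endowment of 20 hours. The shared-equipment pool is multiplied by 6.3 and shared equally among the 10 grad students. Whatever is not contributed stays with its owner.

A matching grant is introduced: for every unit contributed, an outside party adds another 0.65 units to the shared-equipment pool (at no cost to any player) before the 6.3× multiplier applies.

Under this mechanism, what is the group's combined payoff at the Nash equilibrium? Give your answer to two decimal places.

The effective private return per unit is now 6.3 × 1.65 / 10 = 1.0395 > 1, so every player's dominant strategy flips to full contribution.
At the Nash equilibrium everyone contributes 20. Group total payoff = 6.3 × 1.65 × 200 = 2079.00.

2079.00 hours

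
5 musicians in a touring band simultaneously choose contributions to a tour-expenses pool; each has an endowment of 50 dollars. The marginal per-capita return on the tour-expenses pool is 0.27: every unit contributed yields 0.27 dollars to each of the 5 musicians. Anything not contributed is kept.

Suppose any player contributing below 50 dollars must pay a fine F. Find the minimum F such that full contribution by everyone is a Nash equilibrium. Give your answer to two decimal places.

Given the others contribute fully, the best deviation is to contribute 0 (any partial contribution still incurs the fine and gives up units whose private return 0.27 is below 1).
Deviating from 50 to 0 saves 50 dollars but forfeits the deviator's share of the drop in the tour-expenses pool: 0.27 × 50 = 13.50.
So the deviation gain is 50 − 13.50 = 36.50, and the fine must be at least 36.50 dollars to wipe it out.

36.50 dollars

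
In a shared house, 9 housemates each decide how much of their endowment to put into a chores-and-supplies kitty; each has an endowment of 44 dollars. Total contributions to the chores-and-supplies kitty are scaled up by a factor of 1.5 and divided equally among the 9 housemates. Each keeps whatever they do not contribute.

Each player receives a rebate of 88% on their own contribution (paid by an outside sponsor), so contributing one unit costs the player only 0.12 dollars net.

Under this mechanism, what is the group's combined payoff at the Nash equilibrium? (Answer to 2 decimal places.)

942.48 dollars

With the mechanism, a contributed unit returns (1.5/9) / 0.12 = 1.3889 per unit of net cost to the contributor — now above 1 — so contributing fully is weakly dominant for every player.
At the Nash equilibrium everyone contributes 44. Group total payoff = 9 × (44 × 0.88 + 1.5 × 44) = 942.48.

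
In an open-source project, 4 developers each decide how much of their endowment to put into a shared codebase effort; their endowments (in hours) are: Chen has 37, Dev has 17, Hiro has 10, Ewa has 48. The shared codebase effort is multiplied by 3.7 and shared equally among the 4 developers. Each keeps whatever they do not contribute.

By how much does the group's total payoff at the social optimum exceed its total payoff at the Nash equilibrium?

302.40 hours

The private return per contributed unit is 3.7/4 = 0.9250 < 1 for every player regardless of endowment, so the Nash equilibrium is zero contribution and the group total is Σ E_j = 37 + 17 + 10 + 48 = 112.
Each contributed unit returns 3.700 to the group, so the social optimum is full contribution by everyone: group total = 3.700 × 112 = 414.40.
Efficiency loss = (3.700 − 1) × 112 = 302.40.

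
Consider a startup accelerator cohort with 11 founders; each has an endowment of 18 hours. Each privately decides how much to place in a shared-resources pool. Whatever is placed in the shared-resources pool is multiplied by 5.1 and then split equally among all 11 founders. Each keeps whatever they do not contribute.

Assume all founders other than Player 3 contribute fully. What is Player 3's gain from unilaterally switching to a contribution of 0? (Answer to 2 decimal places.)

9.65 hours

Switching from a contribution of 18 to 0 lets Player 3 keep an extra 18 hours, but lowers the shared-resources pool by 18, which costs Player 3 their own share of that drop: 5.1/11 × 18 = 8.35.
Net gain = 18 − 8.35 = 9.65. The private return per contributed unit (0.4636) is below 1, so free-riding is indeed the best response regardless of what the others do.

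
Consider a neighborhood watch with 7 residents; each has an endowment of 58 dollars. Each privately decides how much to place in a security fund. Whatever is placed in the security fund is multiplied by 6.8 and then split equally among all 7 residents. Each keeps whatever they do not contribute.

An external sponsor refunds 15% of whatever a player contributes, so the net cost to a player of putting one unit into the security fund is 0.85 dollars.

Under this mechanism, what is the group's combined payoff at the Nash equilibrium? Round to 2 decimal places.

With the mechanism, a contributed unit returns (6.8/7) / 0.85 = 1.1429 per unit of net cost to the contributor — now above 1 — so contributing fully is weakly dominant for every player.
At the Nash equilibrium everyone contributes 58. Group total payoff = 7 × (58 × 0.15 + 6.8 × 58) = 2821.70.

2821.70 dollars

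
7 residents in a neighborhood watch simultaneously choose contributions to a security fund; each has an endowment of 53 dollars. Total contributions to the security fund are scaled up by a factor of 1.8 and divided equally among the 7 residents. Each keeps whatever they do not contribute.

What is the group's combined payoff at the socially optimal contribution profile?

Each contributed unit returns 1.800 to the group as a whole (0.2571 to each of 7 players), which exceeds 1, so the social optimum is full contribution: group total = 1.800 × 371 = 667.80.

667.80 dollars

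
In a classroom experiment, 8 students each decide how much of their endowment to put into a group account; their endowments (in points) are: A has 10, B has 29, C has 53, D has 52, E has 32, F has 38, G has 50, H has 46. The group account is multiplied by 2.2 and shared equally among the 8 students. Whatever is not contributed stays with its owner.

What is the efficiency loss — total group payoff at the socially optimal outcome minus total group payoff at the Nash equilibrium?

The private return per contributed unit is 2.2/8 = 0.2750 < 1 for every player regardless of endowment, so the Nash equilibrium is zero contribution and the group total is Σ E_j = 10 + 29 + 53 + 52 + 32 + 38 + 50 + 46 = 310.
Each contributed unit returns 2.200 to the group, so the social optimum is full contribution by everyone: group total = 2.200 × 310 = 682.00.
Efficiency loss = (2.200 − 1) × 310 = 372.00.

372.00 points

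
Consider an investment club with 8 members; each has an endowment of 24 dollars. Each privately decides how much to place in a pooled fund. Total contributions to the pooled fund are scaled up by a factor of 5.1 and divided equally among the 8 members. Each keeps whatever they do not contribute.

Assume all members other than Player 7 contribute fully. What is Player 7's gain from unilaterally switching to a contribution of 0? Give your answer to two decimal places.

Switching from a contribution of 24 to 0 lets Player 7 keep an extra 24 dollars, but lowers the pooled fund by 24, which costs Player 7 their own share of that drop: 5.1/8 × 24 = 15.30.
Net gain = 24 − 15.30 = 8.70. The private return per contributed unit (0.6375) is below 1, so free-riding is indeed the best response regardless of what the others do.

8.70 dollars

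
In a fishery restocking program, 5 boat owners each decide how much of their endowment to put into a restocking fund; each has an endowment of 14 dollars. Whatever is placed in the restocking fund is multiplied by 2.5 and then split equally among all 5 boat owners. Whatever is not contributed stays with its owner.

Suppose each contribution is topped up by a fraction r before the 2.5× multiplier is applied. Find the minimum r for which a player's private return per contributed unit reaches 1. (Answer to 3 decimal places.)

1.000

With matching at rate r, one contributed unit becomes (1 + r) in the restocking fund and returns 2.5 × (1 + r) / 5 to the contributor.
Setting this equal to 1: 1 + r = 5/2.5 = 2.0000.
So the minimum matching rate is r = 2.0000 − 1 = 1.000.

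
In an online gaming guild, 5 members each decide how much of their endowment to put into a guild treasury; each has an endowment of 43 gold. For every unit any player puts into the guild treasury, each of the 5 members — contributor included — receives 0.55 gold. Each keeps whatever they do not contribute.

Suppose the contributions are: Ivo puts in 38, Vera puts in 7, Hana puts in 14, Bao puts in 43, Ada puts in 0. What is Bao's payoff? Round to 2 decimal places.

56.10 gold

Total contributed: 38 + 7 + 14 + 43 + 0 = 102.
Each receives 0.55 × 102 = 56.10 from the guild treasury.
Bao keeps 43 − 43 = 0, so Bao's payoff is 0 + 56.10 = 56.10.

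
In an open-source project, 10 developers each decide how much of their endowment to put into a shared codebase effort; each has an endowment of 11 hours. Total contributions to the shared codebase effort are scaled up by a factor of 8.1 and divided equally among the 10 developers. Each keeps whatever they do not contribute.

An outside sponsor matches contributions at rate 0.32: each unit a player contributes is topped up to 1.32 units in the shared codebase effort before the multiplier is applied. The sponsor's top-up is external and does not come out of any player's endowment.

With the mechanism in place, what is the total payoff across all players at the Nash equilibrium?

1176.12 hours

With the mechanism, a contributed unit returns 8.1 × 1.32 / 10 = 1.0692 per unit of net cost to the contributor — now above 1 — so contributing fully is weakly dominant for every player.
So the Nash equilibrium is full contribution by all 10; the group earns 8.1 × 1.32 × 110 = 1176.12.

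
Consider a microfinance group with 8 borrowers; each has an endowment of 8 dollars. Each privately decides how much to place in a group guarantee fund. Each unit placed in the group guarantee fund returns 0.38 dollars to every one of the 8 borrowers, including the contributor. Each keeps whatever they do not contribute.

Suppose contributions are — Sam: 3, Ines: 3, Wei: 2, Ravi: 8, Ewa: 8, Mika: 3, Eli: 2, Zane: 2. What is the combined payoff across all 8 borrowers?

Total contributed: 3 + 3 + 2 + 8 + 8 + 3 + 2 + 2 = 31; total kept: 8 × 8 − 31 = 33.
The group guarantee fund pays out 0.38 × 8 × 31 = 94.24 in aggregate.
Group total = 33 + 94.24 = 127.24.

127.24 dollars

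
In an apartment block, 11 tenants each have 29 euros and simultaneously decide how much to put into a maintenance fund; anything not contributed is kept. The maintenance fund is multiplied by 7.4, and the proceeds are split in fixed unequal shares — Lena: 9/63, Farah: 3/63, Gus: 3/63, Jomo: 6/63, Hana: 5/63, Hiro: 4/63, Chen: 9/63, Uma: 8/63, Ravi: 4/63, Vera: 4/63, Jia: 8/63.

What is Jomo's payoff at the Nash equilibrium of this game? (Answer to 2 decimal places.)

69.88 euros

Each unit j contributes comes back to j as 7.4 × (j's share), so j prefers to contribute only if that share exceeds 1/7.4 = 0.1351; otherwise keeping the unit dominates.
The shares above 0.1351 belong to Lena and Chen, contributing 29 each; the remaining 9 contribute 0. Total contributed: 58.
Jomo keeps 29 and receives 7.4 × 58 × 6/63 = 40.88 from the maintenance fund, for a payoff of 69.88.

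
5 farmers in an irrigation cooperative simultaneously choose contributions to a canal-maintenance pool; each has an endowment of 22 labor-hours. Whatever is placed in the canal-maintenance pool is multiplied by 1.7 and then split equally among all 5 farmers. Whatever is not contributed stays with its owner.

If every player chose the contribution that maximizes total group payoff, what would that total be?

187.00 labor-hours

Each contributed unit returns 1.700 to the group as a whole (0.3400 to each of 5 players), which exceeds 1, so the social optimum is full contribution: group total = 1.700 × 110 = 187.00.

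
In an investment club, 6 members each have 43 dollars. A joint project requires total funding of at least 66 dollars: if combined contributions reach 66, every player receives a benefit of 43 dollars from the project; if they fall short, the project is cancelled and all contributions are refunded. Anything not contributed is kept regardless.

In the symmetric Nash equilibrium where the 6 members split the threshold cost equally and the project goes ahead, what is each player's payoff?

75 dollars

Equal share of the threshold: 66/6 = 11.
At this profile no one gains by cutting their contribution: any cut drops the total below 66, the project is cancelled, contributions are refunded, and the deviator ends with 43, which is less than 43 − 11 + 43 = 75. Contributing more than 11 just wastes the excess. So contributing exactly 11 is a best response.
Each player's payoff: 43 − 11 + 43 = 75.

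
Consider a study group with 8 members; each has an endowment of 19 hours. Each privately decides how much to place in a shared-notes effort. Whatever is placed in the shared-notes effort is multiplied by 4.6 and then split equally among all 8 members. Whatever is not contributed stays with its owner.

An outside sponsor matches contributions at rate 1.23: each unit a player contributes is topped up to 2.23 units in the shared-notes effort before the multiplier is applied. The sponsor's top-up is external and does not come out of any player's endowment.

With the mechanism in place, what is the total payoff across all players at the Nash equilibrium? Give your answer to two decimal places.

The effective private return per unit is now 4.6 × 2.23 / 8 = 1.2823 > 1, so every player's dominant strategy flips to full contribution.
So the Nash equilibrium is full contribution by all 8; the group earns 4.6 × 2.23 × 152 = 1559.22.

1559.22 hours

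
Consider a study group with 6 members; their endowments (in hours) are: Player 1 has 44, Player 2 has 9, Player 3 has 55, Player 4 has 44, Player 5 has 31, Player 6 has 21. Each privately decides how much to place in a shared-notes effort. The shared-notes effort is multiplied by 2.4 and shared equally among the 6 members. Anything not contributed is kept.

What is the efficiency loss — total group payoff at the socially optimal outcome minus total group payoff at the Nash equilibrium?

285.60 hours

The private return per contributed unit is 2.4/6 = 0.4000 < 1 for every player regardless of endowment, so the Nash equilibrium is zero contribution and the group total is Σ E_j = 44 + 9 + 55 + 44 + 31 + 21 = 204.
Each contributed unit returns 2.400 to the group, so the social optimum is full contribution by everyone: group total = 2.400 × 204 = 489.60.
Efficiency loss = (2.400 − 1) × 204 = 285.60.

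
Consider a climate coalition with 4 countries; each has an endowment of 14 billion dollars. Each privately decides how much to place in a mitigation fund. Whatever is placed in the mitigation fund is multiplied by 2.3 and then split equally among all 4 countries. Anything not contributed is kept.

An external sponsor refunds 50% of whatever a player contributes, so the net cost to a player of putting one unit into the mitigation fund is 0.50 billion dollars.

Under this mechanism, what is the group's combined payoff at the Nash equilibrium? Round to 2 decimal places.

156.80 billion dollars

Under the mechanism each unit contributed yields (2.3/4) / 0.50 = 1.1500 back to its contributor per unit of net cost, which exceeds 1, making full contribution the dominant choice for everyone.
So the Nash equilibrium is full contribution by all 4; the group earns 4 × (14 × 0.50 + 2.3 × 14) = 156.80.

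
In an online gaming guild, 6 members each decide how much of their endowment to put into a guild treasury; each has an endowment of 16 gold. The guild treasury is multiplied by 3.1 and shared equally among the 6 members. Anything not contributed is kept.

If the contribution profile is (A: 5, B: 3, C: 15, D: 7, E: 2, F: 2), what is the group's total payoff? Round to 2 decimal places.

167.40 gold

Total contributed: 5 + 3 + 15 + 7 + 2 + 2 = 34; total kept: 6 × 16 − 34 = 62.
The guild treasury pays out 3.1 × 34 = 105.40 in aggregate.
Group total = 62 + 105.40 = 167.40.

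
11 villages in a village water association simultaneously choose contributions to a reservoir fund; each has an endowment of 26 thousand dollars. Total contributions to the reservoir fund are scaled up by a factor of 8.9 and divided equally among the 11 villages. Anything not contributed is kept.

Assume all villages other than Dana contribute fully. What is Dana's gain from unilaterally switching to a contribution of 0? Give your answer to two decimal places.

Switching from a contribution of 26 to 0 lets Dana keep an extra 26 thousand dollars, but lowers the reservoir fund by 26, which costs Dana their own share of that drop: 8.9/11 × 26 = 21.04.
Net gain = 26 − 21.04 = 4.96. The private return per contributed unit (0.8091) is below 1, so free-riding is indeed the best response regardless of what the others do.

4.96 thousand dollars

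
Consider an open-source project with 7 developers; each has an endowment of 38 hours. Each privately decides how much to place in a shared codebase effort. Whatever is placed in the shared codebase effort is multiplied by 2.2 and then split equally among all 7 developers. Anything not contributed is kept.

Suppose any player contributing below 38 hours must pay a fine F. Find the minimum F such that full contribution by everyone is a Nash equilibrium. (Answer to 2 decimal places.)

26.06 hours

Given the others contribute fully, the best deviation is to contribute 0 (any partial contribution still incurs the fine and gives up units whose private return 0.3143 is below 1).
Deviating from 38 to 0 saves 38 hours but forfeits the deviator's share of the drop in the shared codebase effort: 2.2/7 × 38 = 11.94.
So the deviation gain is 38 − 11.94 = 26.06, and the fine must be at least 26.06 hours to wipe it out.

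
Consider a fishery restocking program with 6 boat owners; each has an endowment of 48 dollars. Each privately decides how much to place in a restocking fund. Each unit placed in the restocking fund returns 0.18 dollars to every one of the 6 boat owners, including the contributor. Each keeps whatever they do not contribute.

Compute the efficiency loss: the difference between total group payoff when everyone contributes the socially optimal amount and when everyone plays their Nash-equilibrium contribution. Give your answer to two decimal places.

The private return per contributed unit is 0.18 < 1, so contributing 0 is dominant for every player. At the Nash equilibrium everyone keeps their 48, and the group total is 6 × 48 = 288.
Each contributed unit returns 1.080 to the group as a whole (0.18 to each of 6 players), which exceeds 1, so the social optimum is full contribution: group total = 1.080 × 288 = 311.04.
Efficiency loss = 311.04 − 288 = 23.04.

23.04 dollars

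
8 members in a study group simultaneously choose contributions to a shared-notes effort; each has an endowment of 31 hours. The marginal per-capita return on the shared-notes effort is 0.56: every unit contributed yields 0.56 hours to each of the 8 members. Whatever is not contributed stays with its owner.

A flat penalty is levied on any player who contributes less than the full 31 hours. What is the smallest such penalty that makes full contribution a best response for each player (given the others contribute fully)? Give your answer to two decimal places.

13.64 hours

Given the others contribute fully, the best deviation is to contribute 0 (any partial contribution still incurs the fine and gives up units whose private return 0.56 is below 1).
Deviating from 31 to 0 saves 31 hours but forfeits the deviator's share of the drop in the shared-notes effort: 0.56 × 31 = 17.36.
So the deviation gain is 31 − 17.36 = 13.64, and the fine must be at least 13.64 hours to wipe it out.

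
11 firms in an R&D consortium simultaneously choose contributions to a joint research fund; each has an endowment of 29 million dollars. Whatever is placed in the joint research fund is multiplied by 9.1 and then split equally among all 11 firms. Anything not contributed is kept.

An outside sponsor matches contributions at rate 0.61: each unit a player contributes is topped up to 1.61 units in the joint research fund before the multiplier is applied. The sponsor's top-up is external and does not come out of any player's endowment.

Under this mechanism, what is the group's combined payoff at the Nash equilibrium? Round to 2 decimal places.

4673.67 million dollars

The effective private return per unit is now 9.1 × 1.61 / 11 = 1.3319 > 1, so every player's dominant strategy flips to full contribution.
So the Nash equilibrium is full contribution by all 11; the group earns 9.1 × 1.61 × 319 = 4673.67.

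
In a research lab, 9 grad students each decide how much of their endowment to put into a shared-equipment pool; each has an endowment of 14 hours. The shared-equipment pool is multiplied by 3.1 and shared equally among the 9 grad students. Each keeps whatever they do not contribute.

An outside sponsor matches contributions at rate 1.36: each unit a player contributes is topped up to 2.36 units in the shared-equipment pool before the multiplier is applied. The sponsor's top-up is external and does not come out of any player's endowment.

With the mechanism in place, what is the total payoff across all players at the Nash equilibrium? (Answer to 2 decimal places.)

126.00 hours

Even with the mechanism, each unit contributed returns only 3.1 × 2.36 / 9 = 0.8129 per unit of net cost, so contributing nothing is still dominant.
Everyone keeps their endowment and the group total is 9 × 14 = 126.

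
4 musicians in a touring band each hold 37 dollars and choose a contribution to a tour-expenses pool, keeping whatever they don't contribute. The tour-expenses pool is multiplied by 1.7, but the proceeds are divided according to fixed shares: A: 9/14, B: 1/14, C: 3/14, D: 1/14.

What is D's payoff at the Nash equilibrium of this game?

41.49 dollars

Each unit j contributes comes back to j as 1.7 × (j's share), so j prefers to contribute only if that share exceeds 1/1.7 = 0.5882; otherwise keeping the unit dominates.
A alone (share 9/14) is above the threshold, contributing 37; the remaining 3 contribute 0. Total contributed: 37.
D keeps 37 and receives 1.7 × 37 × 1/14 = 4.49 from the tour-expenses pool, for a payoff of 41.49.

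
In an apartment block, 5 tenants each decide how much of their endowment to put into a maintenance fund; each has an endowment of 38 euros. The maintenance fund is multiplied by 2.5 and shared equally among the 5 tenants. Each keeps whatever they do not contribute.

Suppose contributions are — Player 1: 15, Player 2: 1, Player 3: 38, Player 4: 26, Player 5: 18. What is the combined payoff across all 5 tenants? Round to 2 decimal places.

337.00 euros

Total contributed: 15 + 1 + 38 + 26 + 18 = 98; total kept: 5 × 38 − 98 = 92.
The maintenance fund pays out 2.5 × 98 = 245.00 in aggregate.
Group total = 92 + 245.00 = 337.00.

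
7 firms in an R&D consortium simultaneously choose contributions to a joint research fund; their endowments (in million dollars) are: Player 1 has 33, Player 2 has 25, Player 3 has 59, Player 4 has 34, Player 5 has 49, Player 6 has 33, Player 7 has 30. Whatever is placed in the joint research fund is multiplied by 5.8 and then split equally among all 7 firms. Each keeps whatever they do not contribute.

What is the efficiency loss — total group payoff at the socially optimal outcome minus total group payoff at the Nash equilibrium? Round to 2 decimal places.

The private return per contributed unit is 5.8/7 = 0.8286 < 1 for every player regardless of endowment, so the Nash equilibrium is zero contribution and the group total is Σ E_j = 33 + 25 + 59 + 34 + 49 + 33 + 30 = 263.
Each contributed unit returns 5.800 to the group, so the social optimum is full contribution by everyone: group total = 5.800 × 263 = 1525.40.
Efficiency loss = (5.800 − 1) × 263 = 1262.40.

1262.40 million dollars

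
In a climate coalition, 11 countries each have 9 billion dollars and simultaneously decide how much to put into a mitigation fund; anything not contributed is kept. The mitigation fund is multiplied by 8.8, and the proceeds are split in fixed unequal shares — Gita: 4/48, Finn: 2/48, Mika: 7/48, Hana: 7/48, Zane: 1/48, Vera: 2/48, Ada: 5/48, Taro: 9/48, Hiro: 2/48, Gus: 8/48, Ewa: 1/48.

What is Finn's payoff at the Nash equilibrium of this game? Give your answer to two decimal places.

Each unit j contributes comes back to j as 8.8 × (j's share), so j prefers to contribute only if that share exceeds 1/8.8 = 0.1136; otherwise keeping the unit dominates.
The shares above 0.1136 belong to Mika, Hana, Taro and Gus, contributing 9 each; the remaining 7 contribute 0. Total contributed: 36.
Finn keeps 9 and receives 8.8 × 36 × 2/48 = 13.20 from the mitigation fund, for a payoff of 22.20.

22.20 billion dollars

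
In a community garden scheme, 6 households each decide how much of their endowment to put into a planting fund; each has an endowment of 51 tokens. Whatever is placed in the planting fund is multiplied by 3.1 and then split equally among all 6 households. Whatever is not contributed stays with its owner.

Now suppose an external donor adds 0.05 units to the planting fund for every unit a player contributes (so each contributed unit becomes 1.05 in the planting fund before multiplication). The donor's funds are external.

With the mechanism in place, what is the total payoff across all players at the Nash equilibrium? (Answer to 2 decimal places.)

306.00 tokens

With the mechanism, a contributed unit returns 3.1 × 1.05 / 6 = 0.5425 per unit of net cost — still below 1 — so contributing 0 remains dominant for every player.
At the Nash equilibrium no one contributes; group total payoff = 6 × 51 = 306.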